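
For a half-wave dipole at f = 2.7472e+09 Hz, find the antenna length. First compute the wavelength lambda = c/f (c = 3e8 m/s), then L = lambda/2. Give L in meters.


lambda = c / f = 3.0000e+08 / 2.7472e+09 = 0.1092021 m
L = lambda / 2 = 0.1092021 / 2 = 0.05460 m

0.05460 m


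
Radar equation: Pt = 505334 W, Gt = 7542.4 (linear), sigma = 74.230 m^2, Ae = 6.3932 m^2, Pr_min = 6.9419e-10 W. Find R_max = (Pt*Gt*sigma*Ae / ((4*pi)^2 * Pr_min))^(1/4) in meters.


R^4 = 505334*7542.4*74.230*6.3932 / ((4*pi)^2 * 6.9419e-10) = 1.650014e+19
R_max = 1.650014e+19^0.25 = 63734 m

63734 m


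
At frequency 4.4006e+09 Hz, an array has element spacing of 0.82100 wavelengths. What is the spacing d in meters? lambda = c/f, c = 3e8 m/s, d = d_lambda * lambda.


lambda = c / f = 3.0000e+08 / 4.4006e+09 = 0.06817252 m
d = 0.82100 * 0.06817252 = 0.05597 m

0.05597 m


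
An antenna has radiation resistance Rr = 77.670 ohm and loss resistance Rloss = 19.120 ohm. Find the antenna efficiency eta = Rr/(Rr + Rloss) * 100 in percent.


eta = 77.670 / (77.670 + 19.120) * 100 = 80.25%

80.25%


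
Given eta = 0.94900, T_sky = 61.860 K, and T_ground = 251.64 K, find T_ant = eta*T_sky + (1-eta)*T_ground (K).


T_ant = 0.94900 * 61.860 + (1 - 0.94900) * 251.64 = 71.54 K

71.54 K


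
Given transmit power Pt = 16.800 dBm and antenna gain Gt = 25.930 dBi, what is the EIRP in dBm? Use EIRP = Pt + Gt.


EIRP = Pt + Gt = 16.800 + 25.930 = 42.73 dBm

42.73 dBm


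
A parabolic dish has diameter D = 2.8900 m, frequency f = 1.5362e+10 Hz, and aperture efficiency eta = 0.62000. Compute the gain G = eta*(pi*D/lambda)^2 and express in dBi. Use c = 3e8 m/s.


lambda = c / f = 3.0000e+08 / 1.5362e+10 = 0.01952871 m
G_linear = 0.62000 * (pi * 2.8900 / 0.01952871)^2 = 134010.9
G_dBi = 10 * log10(134010.9) = 51.27 dBi

51.27 dBi


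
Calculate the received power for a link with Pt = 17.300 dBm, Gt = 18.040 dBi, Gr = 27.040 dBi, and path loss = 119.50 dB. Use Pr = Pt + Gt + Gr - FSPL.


Pr = 17.300 + 18.040 + 27.040 - 119.50 = -57.12 dBm

-57.12 dBm


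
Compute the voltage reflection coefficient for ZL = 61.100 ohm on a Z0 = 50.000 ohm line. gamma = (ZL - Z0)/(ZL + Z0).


gamma = (61.100 - 50.000) / (61.100 + 50.000) = 0.09991

0.09991


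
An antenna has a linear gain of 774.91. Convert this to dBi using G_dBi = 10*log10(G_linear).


G_dBi = 10 * log10(774.91) = 28.89 dBi

28.89 dBi


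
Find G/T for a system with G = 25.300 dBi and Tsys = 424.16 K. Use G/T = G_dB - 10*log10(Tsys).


G/T = 25.300 - 10*log10(424.16) = 25.300 - 26.27530 = -0.9753 dB/K

-0.9753 dB/K


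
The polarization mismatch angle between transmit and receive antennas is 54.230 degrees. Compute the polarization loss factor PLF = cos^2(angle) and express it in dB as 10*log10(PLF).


PLF_linear = cos^2(54.230 deg) = 0.3416787
PLF_dB = 10 * log10(0.3416787) = -4.664 dB

-4.664 dB


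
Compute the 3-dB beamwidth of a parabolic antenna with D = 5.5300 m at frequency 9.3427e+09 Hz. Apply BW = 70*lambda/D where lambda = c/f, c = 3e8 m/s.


lambda = c / f = 3.0000e+08 / 9.3427e+09 = 0.03211063 m
BW = 70 * 0.03211063 / 5.5300 = 0.4065 deg

0.4065 deg


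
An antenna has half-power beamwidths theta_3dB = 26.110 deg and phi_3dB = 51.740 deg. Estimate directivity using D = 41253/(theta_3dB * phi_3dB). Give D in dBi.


D_linear = 41253 / (26.110 * 51.740) = 30.53671
D_dBi = 10 * log10(30.53671) = 14.85 dBi

14.85 dBi


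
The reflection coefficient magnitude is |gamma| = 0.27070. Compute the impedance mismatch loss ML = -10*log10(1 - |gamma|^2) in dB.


ML = -10 * log10(1 - 0.27070^2) = -10 * log10(0.92672151) = 0.3305 dB

0.3305 dB


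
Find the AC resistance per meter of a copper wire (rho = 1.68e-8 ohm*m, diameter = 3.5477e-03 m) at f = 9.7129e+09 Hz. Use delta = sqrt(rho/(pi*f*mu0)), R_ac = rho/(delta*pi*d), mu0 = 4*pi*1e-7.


delta = sqrt(1.68e-8 / (pi * 9.7129e+09 * 4*pi*1e-7)) = 6.619121e-07 m
R_ac = 1.68e-8 / (6.619121e-07 * pi * 3.5477e-03) = 2.277 ohm/m

2.277 ohm/m


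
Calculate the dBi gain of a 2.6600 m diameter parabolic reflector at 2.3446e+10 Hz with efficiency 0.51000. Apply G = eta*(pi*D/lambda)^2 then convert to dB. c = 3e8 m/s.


lambda = c / f = 3.0000e+08 / 2.3446e+10 = 0.01279536 m
G_linear = 0.51000 * (pi * 2.6600 / 0.01279536)^2 = 217534.5
G_dBi = 10 * log10(217534.5) = 53.38 dBi

53.38 dBi


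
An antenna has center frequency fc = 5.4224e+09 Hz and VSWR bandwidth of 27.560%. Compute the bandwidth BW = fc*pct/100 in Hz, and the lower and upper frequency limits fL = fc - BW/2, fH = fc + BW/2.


BW = 5.4224e+09 * 27.560/100 = 1.494413e+09 Hz
fL = 5.4224e+09 - 1.494413e+09/2 = 4.675e+09 Hz
fH = 5.4224e+09 + 1.494413e+09/2 = 6.170e+09 Hz

BW=1.494e+09 Hz, fL=4.675e+09 Hz, fH=6.170e+09 Hz


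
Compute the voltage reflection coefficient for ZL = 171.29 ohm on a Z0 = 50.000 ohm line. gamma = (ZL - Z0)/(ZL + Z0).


gamma = (171.29 - 50.000) / (171.29 + 50.000) = 0.5481

0.5481


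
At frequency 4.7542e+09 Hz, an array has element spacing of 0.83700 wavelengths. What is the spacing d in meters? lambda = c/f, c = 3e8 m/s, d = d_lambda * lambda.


lambda = c / f = 3.0000e+08 / 4.7542e+09 = 0.06310210 m
d = 0.83700 * 0.06310210 = 0.05282 m

0.05282 m


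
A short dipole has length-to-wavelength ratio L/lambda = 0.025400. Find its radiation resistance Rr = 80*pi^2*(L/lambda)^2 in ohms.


Rr = 80 * pi^2 * (0.025400)^2 = 80 * 9.869604 * 6.451600e-04 = 0.5094 ohm

0.5094 ohm


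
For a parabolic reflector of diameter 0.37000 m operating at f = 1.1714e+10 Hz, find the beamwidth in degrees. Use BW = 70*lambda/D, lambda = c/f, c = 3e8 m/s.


lambda = c / f = 3.0000e+08 / 1.1714e+10 = 0.02561038 m
BW = 70 * 0.02561038 / 0.37000 = 4.845 deg

4.845 deg


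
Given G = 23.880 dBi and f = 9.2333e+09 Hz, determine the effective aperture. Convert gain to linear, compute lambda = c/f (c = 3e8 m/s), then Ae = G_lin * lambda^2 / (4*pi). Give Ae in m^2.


lambda = c / f = 3.0000e+08 / 9.2333e+09 = 0.03249109 m
G_linear = 10^(23.880/10) = 244.3431
Ae = G_linear * lambda^2 / (4*pi) = 244.3431 * 0.03249109^2 / (4*pi) = 0.02053 m^2

0.02053 m^2


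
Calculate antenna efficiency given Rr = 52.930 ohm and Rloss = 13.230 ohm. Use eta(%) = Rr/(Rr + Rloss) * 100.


eta = 52.930 / (52.930 + 13.230) * 100 = 80.00%

80.00%


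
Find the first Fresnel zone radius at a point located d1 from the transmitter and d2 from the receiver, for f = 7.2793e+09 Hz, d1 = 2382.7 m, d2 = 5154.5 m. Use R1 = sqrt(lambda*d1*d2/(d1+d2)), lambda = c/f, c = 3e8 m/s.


lambda = c / f = 3.0000e+08 / 7.2793e+09 = 0.04121275 m
R1 = sqrt(0.04121275 * 2382.7 * 5154.5 / (2382.7 + 5154.5)) = 8.195 m

8.195 m


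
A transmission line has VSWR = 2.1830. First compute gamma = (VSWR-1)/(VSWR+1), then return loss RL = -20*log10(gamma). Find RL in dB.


gamma = (2.1830 - 1) / (2.1830 + 1) = 0.3716620
RL = -20 * log10(0.3716620) = 8.597 dB

8.597 dB


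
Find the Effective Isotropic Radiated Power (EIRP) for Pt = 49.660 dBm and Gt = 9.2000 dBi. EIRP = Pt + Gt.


EIRP = Pt + Gt = 49.660 + 9.2000 = 58.86 dBm

58.86 dBm


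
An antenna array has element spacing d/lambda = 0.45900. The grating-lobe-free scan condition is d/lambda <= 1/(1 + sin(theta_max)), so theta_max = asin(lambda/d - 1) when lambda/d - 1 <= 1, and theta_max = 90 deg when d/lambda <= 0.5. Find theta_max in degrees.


lambda/d - 1 = 1/0.45900 - 1 = 1.178649 >= 1
d/lambda <= 0.5, so the array can scan to endfire without grating lobes: theta_max = 90 deg

90 deg


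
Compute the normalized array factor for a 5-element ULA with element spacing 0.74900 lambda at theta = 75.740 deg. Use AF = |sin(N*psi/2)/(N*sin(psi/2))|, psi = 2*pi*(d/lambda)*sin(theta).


psi = 2*pi*0.74900*sin(75.740 deg) = 4.561101 rad
AF = |sin(5*4.561101/2) / (5*sin(4.561101/2))| = 0.2421

0.2421


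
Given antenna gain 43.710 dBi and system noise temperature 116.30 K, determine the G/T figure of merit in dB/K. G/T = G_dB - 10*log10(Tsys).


G/T = 43.710 - 10*log10(116.30) = 43.710 - 20.65580 = 23.05 dB/K

23.05 dB/K


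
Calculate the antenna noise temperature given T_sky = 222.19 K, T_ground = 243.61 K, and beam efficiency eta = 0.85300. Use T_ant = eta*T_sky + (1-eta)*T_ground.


T_ant = 0.85300 * 222.19 + (1 - 0.85300) * 243.61 = 225.3 K

225.3 K


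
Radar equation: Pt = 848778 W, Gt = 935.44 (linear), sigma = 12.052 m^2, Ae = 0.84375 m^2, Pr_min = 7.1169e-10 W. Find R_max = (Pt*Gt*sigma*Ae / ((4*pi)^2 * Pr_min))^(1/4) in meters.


R^4 = 848778*935.44*12.052*0.84375 / ((4*pi)^2 * 7.1169e-10) = 7.184100e+16
R_max = 7.184100e+16^0.25 = 16372 m

16372 m


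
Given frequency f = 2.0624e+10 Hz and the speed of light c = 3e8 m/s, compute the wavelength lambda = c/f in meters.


lambda = c / f = 3.0000e+08 / 2.0624e+10 = 0.01455 m

0.01455 m


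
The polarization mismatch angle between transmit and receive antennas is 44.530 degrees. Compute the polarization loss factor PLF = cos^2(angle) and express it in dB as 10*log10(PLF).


PLF_linear = cos^2(44.530 deg) = 0.5082027
PLF_dB = 10 * log10(0.5082027) = -2.940 dB

-2.940 dB


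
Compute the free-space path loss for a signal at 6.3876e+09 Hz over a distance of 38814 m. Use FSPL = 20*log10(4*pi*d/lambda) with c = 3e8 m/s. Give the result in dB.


lambda = c / f = 3.0000e+08 / 6.3876e+09 = 0.04696600 m
FSPL = 20 * log10(4*pi*38814/0.04696600) = 140.3 dB

140.3 dB


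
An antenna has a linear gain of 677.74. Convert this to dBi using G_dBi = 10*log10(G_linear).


G_dBi = 10 * log10(677.74) = 28.31 dBi

28.31 dBi


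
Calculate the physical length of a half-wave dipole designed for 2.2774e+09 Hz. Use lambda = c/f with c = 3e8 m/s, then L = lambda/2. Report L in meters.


lambda = c / f = 3.0000e+08 / 2.2774e+09 = 0.1317292 m
L = lambda / 2 = 0.1317292 / 2 = 0.06586 m

0.06586 m


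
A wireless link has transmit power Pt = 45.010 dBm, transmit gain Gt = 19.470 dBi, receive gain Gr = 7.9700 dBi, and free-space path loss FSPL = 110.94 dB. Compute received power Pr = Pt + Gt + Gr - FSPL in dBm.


Pr = 45.010 + 19.470 + 7.9700 - 110.94 = -38.49 dBm

-38.49 dBm


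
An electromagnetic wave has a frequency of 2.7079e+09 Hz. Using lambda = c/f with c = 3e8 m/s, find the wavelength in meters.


lambda = c / f = 3.0000e+08 / 2.7079e+09 = 0.1108 m

0.1108 m


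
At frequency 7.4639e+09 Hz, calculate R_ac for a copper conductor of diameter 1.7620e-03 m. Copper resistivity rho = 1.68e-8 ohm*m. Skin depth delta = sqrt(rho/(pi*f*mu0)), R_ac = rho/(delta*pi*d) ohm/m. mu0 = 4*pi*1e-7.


delta = sqrt(1.68e-8 / (pi * 7.4639e+09 * 4*pi*1e-7)) = 7.550781e-07 m
R_ac = 1.68e-8 / (7.550781e-07 * pi * 1.7620e-03) = 4.019 ohm/m

4.019 ohm/m


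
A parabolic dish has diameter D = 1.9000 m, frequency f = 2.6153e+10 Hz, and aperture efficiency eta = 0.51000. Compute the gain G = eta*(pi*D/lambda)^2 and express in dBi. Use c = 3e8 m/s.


lambda = c / f = 3.0000e+08 / 2.6153e+10 = 0.01147096 m
G_linear = 0.51000 * (pi * 1.9000 / 0.01147096)^2 = 138094.9
G_dBi = 10 * log10(138094.9) = 51.40 dBi

51.40 dBi


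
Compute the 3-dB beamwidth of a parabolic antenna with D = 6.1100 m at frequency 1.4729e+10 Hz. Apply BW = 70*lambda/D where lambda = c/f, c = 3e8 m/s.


lambda = c / f = 3.0000e+08 / 1.4729e+10 = 0.02036798 m
BW = 70 * 0.02036798 / 6.1100 = 0.2333 deg

0.2333 deg


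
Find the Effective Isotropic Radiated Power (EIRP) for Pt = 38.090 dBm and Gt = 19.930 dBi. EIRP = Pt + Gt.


EIRP = Pt + Gt = 38.090 + 19.930 = 58.02 dBm

58.02 dBm


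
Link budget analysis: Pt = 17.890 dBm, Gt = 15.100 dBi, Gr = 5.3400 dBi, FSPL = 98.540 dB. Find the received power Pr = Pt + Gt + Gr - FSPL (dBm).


Pr = 17.890 + 15.100 + 5.3400 - 98.540 = -60.21 dBm

-60.21 dBm


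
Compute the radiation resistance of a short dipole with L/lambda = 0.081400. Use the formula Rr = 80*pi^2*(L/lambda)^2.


Rr = 80 * pi^2 * (0.081400)^2 = 80 * 9.869604 * 6.625960e-03 = 5.232 ohm

5.232 ohm


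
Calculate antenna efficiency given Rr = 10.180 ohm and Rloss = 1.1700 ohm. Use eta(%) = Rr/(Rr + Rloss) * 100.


eta = 10.180 / (10.180 + 1.1700) * 100 = 89.69%

89.69%


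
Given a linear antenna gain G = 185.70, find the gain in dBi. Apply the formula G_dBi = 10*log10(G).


G_dBi = 10 * log10(185.70) = 22.69 dBi

22.69 dBi


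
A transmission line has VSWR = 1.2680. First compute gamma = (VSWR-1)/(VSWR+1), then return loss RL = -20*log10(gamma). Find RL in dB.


gamma = (1.2680 - 1) / (1.2680 + 1) = 0.1181658
RL = -20 * log10(0.1181658) = 18.55 dB

18.55 dB


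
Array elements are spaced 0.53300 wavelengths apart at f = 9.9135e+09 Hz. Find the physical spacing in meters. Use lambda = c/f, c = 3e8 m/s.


lambda = c / f = 3.0000e+08 / 9.9135e+09 = 0.03026176 m
d = 0.53300 * 0.03026176 = 0.01613 m

0.01613 m


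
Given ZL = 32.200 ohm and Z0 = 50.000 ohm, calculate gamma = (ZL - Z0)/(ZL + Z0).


gamma = (32.200 - 50.000) / (32.200 + 50.000) = -0.2165

-0.2165


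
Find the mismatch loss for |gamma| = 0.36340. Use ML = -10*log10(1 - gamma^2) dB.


ML = -10 * log10(1 - 0.36340^2) = -10 * log10(0.86794044) = 0.6151 dB

0.6151 dB


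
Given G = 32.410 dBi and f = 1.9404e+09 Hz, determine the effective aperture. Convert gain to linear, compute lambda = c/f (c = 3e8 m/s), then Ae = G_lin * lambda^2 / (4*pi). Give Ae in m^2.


lambda = c / f = 3.0000e+08 / 1.9404e+09 = 0.1546073 m
G_linear = 10^(32.410/10) = 1741.807
Ae = G_linear * lambda^2 / (4*pi) = 1741.807 * 0.1546073^2 / (4*pi) = 3.313 m^2

3.313 m^2


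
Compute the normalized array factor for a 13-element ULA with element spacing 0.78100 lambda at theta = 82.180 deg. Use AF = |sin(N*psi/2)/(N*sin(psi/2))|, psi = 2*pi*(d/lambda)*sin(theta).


psi = 2*pi*0.78100*sin(82.180 deg) = 4.861533 rad
AF = |sin(13*4.861533/2) / (13*sin(4.861533/2))| = 0.02158

0.02158


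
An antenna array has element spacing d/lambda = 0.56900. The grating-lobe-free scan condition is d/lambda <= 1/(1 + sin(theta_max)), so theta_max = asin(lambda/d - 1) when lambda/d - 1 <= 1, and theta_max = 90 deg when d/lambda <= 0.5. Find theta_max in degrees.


lambda/d - 1 = 1/0.56900 - 1 = 0.7574692
theta_max = asin(0.7574692) = 49.24 deg

49.24 deg


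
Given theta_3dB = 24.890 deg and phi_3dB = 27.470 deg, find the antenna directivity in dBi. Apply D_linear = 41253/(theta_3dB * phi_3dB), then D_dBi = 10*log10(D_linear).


D_linear = 41253 / (24.890 * 27.470) = 60.33537
D_dBi = 10 * log10(60.33537) = 17.81 dBi

17.81 dBi


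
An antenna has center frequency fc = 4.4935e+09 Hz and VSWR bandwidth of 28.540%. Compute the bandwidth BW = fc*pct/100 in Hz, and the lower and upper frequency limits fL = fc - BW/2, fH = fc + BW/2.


BW = 4.4935e+09 * 28.540/100 = 1.282445e+09 Hz
fL = 4.4935e+09 - 1.282445e+09/2 = 3.852e+09 Hz
fH = 4.4935e+09 + 1.282445e+09/2 = 5.135e+09 Hz

BW=1.282e+09 Hz, fL=3.852e+09 Hz, fH=5.135e+09 Hz


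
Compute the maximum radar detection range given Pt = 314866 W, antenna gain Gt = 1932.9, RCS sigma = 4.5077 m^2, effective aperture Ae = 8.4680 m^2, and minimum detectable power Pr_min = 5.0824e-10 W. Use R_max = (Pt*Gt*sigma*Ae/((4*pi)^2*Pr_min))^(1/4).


R^4 = 314866*1932.9*4.5077*8.4680 / ((4*pi)^2 * 5.0824e-10) = 2.894559e+17
R_max = 2.894559e+17^0.25 = 23195 m

23195 m


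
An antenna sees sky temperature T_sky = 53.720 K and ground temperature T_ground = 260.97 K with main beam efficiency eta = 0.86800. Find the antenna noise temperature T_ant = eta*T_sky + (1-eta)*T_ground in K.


T_ant = 0.86800 * 53.720 + (1 - 0.86800) * 260.97 = 81.08 K

81.08 K


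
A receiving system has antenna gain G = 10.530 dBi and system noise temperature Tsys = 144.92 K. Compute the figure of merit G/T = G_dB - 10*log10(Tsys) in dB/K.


G/T = 10.530 - 10*log10(144.92) = 10.530 - 21.61128 = -11.08 dB/K

-11.08 dB/K


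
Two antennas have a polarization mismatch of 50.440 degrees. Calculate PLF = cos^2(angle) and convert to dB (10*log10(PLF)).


PLF_linear = cos^2(50.440 deg) = 0.4056237
PLF_dB = 10 * log10(0.4056237) = -3.919 dB

-3.919 dB


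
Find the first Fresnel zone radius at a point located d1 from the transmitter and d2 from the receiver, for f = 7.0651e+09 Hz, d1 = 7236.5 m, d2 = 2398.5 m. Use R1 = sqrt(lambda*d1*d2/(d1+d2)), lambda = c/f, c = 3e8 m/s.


lambda = c / f = 3.0000e+08 / 7.0651e+09 = 0.04246224 m
R1 = sqrt(0.04246224 * 7236.5 * 2398.5 / (7236.5 + 2398.5)) = 8.746 m

8.746 m


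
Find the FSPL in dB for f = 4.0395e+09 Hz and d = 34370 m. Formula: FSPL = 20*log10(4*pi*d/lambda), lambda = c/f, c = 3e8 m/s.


lambda = c / f = 3.0000e+08 / 4.0395e+09 = 0.07426662 m
FSPL = 20 * log10(4*pi*34370/0.07426662) = 135.3 dB

135.3 dB


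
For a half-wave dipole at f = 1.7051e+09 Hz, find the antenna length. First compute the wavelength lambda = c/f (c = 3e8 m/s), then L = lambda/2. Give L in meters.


lambda = c / f = 3.0000e+08 / 1.7051e+09 = 0.1759428 m
L = lambda / 2 = 0.1759428 / 2 = 0.08797 m

0.08797 m


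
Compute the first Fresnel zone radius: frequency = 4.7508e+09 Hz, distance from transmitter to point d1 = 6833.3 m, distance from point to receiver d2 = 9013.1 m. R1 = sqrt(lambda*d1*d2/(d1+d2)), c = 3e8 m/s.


lambda = c / f = 3.0000e+08 / 4.7508e+09 = 0.06314726 m
R1 = sqrt(0.06314726 * 6833.3 * 9013.1 / (6833.3 + 9013.1)) = 15.67 m

15.67 m


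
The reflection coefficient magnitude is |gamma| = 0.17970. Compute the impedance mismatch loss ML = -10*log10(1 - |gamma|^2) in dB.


ML = -10 * log10(1 - 0.17970^2) = -10 * log10(0.96770791) = 0.1426 dB

0.1426 dB


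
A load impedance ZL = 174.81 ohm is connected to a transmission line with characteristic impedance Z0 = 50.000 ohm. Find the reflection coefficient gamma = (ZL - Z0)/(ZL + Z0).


gamma = (174.81 - 50.000) / (174.81 + 50.000) = 0.5552

0.5552


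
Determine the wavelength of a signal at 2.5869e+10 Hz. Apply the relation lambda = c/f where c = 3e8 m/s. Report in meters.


lambda = c / f = 3.0000e+08 / 2.5869e+10 = 0.01160 m

0.01160 m


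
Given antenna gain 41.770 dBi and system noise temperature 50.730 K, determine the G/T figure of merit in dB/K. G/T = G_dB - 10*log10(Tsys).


G/T = 41.770 - 10*log10(50.730) = 41.770 - 17.05265 = 24.72 dB/K

24.72 dB/K


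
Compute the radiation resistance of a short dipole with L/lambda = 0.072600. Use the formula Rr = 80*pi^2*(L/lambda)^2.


Rr = 80 * pi^2 * (0.072600)^2 = 80 * 9.869604 * 5.270760e-03 = 4.162 ohm

4.162 ohm


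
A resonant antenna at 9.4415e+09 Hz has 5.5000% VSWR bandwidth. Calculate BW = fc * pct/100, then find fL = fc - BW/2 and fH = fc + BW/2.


BW = 9.4415e+09 * 5.5000/100 = 5.192825e+08 Hz
fL = 9.4415e+09 - 5.192825e+08/2 = 9.182e+09 Hz
fH = 9.4415e+09 + 5.192825e+08/2 = 9.701e+09 Hz

BW=5.193e+08 Hz, fL=9.182e+09 Hz, fH=9.701e+09 Hz


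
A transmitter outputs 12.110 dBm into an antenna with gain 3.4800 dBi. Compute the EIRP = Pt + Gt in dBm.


EIRP = Pt + Gt = 12.110 + 3.4800 = 15.59 dBm

15.59 dBm


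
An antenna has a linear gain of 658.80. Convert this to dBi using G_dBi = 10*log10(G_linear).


G_dBi = 10 * log10(658.80) = 28.19 dBi

28.19 dBi


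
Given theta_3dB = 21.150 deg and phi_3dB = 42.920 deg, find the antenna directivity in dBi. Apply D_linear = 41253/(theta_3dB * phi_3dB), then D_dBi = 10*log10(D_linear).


D_linear = 41253 / (21.150 * 42.920) = 45.44493
D_dBi = 10 * log10(45.44493) = 16.57 dBi

16.57 dBi


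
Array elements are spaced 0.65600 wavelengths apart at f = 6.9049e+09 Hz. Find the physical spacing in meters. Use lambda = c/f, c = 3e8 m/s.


lambda = c / f = 3.0000e+08 / 6.9049e+09 = 0.04344741 m
d = 0.65600 * 0.04344741 = 0.02850 m

0.02850 m


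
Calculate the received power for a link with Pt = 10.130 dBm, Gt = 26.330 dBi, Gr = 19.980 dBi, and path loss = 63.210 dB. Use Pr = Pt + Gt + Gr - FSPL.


Pr = 10.130 + 26.330 + 19.980 - 63.210 = -6.77 dBm

-6.77 dBm


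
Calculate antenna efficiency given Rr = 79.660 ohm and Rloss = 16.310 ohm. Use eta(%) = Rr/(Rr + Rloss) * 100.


eta = 79.660 / (79.660 + 16.310) * 100 = 83.01%

83.01%


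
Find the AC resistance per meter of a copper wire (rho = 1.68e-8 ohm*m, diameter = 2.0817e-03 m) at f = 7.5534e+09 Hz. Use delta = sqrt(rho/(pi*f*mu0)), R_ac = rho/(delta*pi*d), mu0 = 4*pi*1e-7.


delta = sqrt(1.68e-8 / (pi * 7.5534e+09 * 4*pi*1e-7)) = 7.505913e-07 m
R_ac = 1.68e-8 / (7.505913e-07 * pi * 2.0817e-03) = 3.422 ohm/m

3.422 ohm/m


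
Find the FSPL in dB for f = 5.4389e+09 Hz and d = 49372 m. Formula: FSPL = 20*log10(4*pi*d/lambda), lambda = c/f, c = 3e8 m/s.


lambda = c / f = 3.0000e+08 / 5.4389e+09 = 0.05515821 m
FSPL = 20 * log10(4*pi*49372/0.05515821) = 141.0 dB

141.0 dB


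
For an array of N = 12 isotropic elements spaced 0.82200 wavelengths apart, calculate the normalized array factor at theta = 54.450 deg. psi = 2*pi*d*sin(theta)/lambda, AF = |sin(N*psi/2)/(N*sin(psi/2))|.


psi = 2*pi*0.82200*sin(54.450 deg) = 4.202107 rad
AF = |sin(12*4.202107/2) / (12*sin(4.202107/2))| = 7.710e-03

7.710e-03


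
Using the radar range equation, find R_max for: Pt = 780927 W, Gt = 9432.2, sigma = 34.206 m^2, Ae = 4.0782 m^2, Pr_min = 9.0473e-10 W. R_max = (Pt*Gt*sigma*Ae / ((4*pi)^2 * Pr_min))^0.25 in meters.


R^4 = 780927*9432.2*34.206*4.0782 / ((4*pi)^2 * 9.0473e-10) = 7.192097e+18
R_max = 7.192097e+18^0.25 = 51786 m

51786 m


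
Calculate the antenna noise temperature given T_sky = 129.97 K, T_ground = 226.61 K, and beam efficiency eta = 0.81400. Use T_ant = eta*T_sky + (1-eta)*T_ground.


T_ant = 0.81400 * 129.97 + (1 - 0.81400) * 226.61 = 147.9 K

147.9 K


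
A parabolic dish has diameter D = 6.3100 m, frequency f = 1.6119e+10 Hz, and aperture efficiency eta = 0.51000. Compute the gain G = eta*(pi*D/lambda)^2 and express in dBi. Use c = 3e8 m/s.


lambda = c / f = 3.0000e+08 / 1.6119e+10 = 0.01861158 m
G_linear = 0.51000 * (pi * 6.3100 / 0.01861158)^2 = 578578.3
G_dBi = 10 * log10(578578.3) = 57.62 dBi

57.62 dBi


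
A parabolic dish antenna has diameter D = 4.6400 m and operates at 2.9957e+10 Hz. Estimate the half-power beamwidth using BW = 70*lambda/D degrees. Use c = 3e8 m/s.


lambda = c / f = 3.0000e+08 / 2.9957e+10 = 0.01001435 m
BW = 70 * 0.01001435 / 4.6400 = 0.1511 deg

0.1511 deg


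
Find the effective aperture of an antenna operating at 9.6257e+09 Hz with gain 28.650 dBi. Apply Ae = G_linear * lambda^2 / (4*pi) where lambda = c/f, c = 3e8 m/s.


lambda = c / f = 3.0000e+08 / 9.6257e+09 = 0.03116656 m
G_linear = 10^(28.650/10) = 732.8245
Ae = G_linear * lambda^2 / (4*pi) = 732.8245 * 0.03116656^2 / (4*pi) = 0.05665 m^2

0.05665 m^2


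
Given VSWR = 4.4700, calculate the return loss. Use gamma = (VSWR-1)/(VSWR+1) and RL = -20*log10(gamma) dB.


gamma = (4.4700 - 1) / (4.4700 + 1) = 0.6343693
RL = -20 * log10(0.6343693) = 3.953 dB

3.953 dB


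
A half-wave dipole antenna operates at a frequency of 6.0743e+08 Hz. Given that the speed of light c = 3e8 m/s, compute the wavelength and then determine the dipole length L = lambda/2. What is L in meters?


lambda = c / f = 3.0000e+08 / 6.0743e+08 = 0.4938841 m
L = lambda / 2 = 0.4938841 / 2 = 0.2469 m

0.2469 m


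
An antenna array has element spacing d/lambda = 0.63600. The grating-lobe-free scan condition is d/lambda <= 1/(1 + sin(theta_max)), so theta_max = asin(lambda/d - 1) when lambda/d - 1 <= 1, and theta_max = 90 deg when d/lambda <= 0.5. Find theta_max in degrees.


lambda/d - 1 = 1/0.63600 - 1 = 0.5723270
theta_max = asin(0.5723270) = 34.91 deg

34.91 deg


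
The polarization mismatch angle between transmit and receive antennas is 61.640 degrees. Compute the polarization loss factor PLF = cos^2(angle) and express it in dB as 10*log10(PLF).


PLF_linear = cos^2(61.640 deg) = 0.2256345
PLF_dB = 10 * log10(0.2256345) = -6.466 dB

-6.466 dB


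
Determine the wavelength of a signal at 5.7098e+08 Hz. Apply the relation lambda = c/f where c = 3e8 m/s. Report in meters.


lambda = c / f = 3.0000e+08 / 5.7098e+08 = 0.5254 m

0.5254 m


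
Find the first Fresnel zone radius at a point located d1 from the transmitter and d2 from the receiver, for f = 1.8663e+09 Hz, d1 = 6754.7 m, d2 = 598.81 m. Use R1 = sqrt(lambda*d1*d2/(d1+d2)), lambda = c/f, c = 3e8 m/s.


lambda = c / f = 3.0000e+08 / 1.8663e+09 = 0.1607459 m
R1 = sqrt(0.1607459 * 6754.7 * 598.81 / (6754.7 + 598.81)) = 9.403 m

9.403 m


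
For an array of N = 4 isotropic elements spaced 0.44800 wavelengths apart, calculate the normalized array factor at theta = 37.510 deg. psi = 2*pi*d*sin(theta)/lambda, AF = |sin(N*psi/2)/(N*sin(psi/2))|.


psi = 2*pi*0.44800*sin(37.510 deg) = 1.713972 rad
AF = |sin(4*1.713972/2) / (4*sin(1.713972/2))| = 0.09342

0.09342


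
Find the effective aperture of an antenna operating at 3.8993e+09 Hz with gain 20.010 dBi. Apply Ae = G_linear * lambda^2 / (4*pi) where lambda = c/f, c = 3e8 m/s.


lambda = c / f = 3.0000e+08 / 3.8993e+09 = 0.07693689 m
G_linear = 10^(20.010/10) = 100.2305
Ae = G_linear * lambda^2 / (4*pi) = 100.2305 * 0.07693689^2 / (4*pi) = 0.04721 m^2

0.04721 m^2


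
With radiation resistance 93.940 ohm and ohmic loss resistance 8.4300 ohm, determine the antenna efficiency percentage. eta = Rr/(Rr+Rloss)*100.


eta = 93.940 / (93.940 + 8.4300) * 100 = 91.77%

91.77%


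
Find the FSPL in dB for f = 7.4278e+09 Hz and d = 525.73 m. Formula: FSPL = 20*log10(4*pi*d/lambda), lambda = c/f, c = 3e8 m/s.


lambda = c / f = 3.0000e+08 / 7.4278e+09 = 0.04038881 m
FSPL = 20 * log10(4*pi*525.73/0.04038881) = 104.3 dB

104.3 dB


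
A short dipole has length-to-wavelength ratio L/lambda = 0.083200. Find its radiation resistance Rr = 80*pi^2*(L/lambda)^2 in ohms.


Rr = 80 * pi^2 * (0.083200)^2 = 80 * 9.869604 * 6.922240e-03 = 5.466 ohm

5.466 ohm


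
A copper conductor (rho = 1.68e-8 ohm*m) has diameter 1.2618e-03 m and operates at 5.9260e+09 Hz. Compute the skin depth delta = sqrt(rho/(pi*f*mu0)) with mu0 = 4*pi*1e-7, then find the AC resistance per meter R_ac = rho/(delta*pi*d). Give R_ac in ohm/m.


delta = sqrt(1.68e-8 / (pi * 5.9260e+09 * 4*pi*1e-7)) = 8.474107e-07 m
R_ac = 1.68e-8 / (8.474107e-07 * pi * 1.2618e-03) = 5.001 ohm/m

5.001 ohm/m


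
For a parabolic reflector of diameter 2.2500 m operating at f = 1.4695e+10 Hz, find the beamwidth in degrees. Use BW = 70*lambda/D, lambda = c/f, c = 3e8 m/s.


lambda = c / f = 3.0000e+08 / 1.4695e+10 = 0.02041511 m
BW = 70 * 0.02041511 / 2.2500 = 0.6351 deg

0.6351 deg


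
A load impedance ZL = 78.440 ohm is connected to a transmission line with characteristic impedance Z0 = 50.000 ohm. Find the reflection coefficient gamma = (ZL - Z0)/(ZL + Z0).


gamma = (78.440 - 50.000) / (78.440 + 50.000) = 0.2214

0.2214


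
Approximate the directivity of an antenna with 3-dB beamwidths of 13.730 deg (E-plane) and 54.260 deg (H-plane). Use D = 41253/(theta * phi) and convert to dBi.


D_linear = 41253 / (13.730 * 54.260) = 55.37391
D_dBi = 10 * log10(55.37391) = 17.43 dBi

17.43 dBi


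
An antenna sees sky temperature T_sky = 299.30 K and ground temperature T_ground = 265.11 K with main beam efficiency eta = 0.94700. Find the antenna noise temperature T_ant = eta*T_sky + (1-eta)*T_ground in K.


T_ant = 0.94700 * 299.30 + (1 - 0.94700) * 265.11 = 297.5 K

297.5 K


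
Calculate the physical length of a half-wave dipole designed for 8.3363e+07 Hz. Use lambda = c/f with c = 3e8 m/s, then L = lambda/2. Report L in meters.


lambda = c / f = 3.0000e+08 / 8.3363e+07 = 3.598719 m
L = lambda / 2 = 3.598719 / 2 = 1.799 m

1.799 m


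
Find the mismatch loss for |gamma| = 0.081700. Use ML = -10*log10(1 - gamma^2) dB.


ML = -10 * log10(1 - 0.081700^2) = -10 * log10(0.99332511) = 0.02909 dB

0.02909 dB


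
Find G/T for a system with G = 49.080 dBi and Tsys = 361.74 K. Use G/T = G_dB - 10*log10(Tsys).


G/T = 49.080 - 10*log10(361.74) = 49.080 - 25.58397 = 23.50 dB/K

23.50 dB/K


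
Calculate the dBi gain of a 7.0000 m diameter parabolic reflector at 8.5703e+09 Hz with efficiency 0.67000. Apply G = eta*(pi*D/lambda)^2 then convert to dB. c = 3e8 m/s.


lambda = c / f = 3.0000e+08 / 8.5703e+09 = 0.03500461 m
G_linear = 0.67000 * (pi * 7.0000 / 0.03500461)^2 = 264435.7
G_dBi = 10 * log10(264435.7) = 54.22 dBi

54.22 dBi


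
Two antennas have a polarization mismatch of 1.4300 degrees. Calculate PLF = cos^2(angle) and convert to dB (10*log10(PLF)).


PLF_linear = cos^2(1.4300 deg) = 0.9993772
PLF_dB = 10 * log10(0.9993772) = -2.706e-03 dB

-2.706e-03 dB


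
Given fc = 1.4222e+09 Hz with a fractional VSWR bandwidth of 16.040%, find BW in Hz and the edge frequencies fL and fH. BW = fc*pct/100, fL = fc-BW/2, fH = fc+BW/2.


BW = 1.4222e+09 * 16.040/100 = 2.281209e+08 Hz
fL = 1.4222e+09 - 2.281209e+08/2 = 1.308e+09 Hz
fH = 1.4222e+09 + 2.281209e+08/2 = 1.536e+09 Hz

BW=2.281e+08 Hz, fL=1.308e+09 Hz, fH=1.536e+09 Hz


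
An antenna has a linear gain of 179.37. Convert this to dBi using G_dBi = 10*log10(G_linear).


G_dBi = 10 * log10(179.37) = 22.54 dBi

22.54 dBi


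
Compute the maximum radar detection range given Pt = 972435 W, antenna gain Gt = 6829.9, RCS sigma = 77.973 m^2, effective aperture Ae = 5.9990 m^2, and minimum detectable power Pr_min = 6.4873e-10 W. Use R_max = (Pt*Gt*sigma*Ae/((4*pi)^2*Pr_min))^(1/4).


R^4 = 972435*6829.9*77.973*5.9990 / ((4*pi)^2 * 6.4873e-10) = 3.032594e+19
R_max = 3.032594e+19^0.25 = 74208 m

74208 m


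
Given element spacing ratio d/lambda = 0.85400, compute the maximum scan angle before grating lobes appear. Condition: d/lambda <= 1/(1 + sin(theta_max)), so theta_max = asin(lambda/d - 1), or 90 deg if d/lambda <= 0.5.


lambda/d - 1 = 1/0.85400 - 1 = 0.1709602
theta_max = asin(0.1709602) = 9.844 deg

9.844 deg


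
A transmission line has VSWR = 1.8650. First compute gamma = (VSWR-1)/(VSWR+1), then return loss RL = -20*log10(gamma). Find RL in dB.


gamma = (1.8650 - 1) / (1.8650 + 1) = 0.3019197
RL = -20 * log10(0.3019197) = 10.40 dB

10.40 dB


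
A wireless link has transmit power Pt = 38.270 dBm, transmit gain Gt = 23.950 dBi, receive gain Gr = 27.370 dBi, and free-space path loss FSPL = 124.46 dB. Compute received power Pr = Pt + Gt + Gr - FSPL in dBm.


Pr = 38.270 + 23.950 + 27.370 - 124.46 = -34.87 dBm

-34.87 dBm


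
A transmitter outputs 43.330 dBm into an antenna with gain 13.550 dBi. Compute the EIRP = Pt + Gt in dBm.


EIRP = Pt + Gt = 43.330 + 13.550 = 56.88 dBm

56.88 dBm


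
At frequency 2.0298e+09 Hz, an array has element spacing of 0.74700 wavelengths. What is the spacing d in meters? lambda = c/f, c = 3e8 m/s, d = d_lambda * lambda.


lambda = c / f = 3.0000e+08 / 2.0298e+09 = 0.1477978 m
d = 0.74700 * 0.1477978 = 0.1104 m

0.1104 m


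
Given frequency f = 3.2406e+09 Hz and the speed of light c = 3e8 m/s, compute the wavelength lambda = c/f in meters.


lambda = c / f = 3.0000e+08 / 3.2406e+09 = 0.09258 m

0.09258 m


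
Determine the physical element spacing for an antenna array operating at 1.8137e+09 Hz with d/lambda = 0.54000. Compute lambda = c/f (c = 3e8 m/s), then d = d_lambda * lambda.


lambda = c / f = 3.0000e+08 / 1.8137e+09 = 0.1654077 m
d = 0.54000 * 0.1654077 = 0.08932 m

0.08932 m


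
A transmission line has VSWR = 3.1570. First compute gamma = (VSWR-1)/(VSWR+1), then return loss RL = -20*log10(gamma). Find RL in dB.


gamma = (3.1570 - 1) / (3.1570 + 1) = 0.5188838
RL = -20 * log10(0.5188838) = 5.699 dB

5.699 dB


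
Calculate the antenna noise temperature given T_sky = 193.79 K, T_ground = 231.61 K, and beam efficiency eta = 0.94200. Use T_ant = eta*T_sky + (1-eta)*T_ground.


T_ant = 0.94200 * 193.79 + (1 - 0.94200) * 231.61 = 196.0 K

196.0 K


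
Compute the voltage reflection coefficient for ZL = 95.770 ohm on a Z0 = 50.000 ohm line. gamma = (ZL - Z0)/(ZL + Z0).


gamma = (95.770 - 50.000) / (95.770 + 50.000) = 0.3140

0.3140


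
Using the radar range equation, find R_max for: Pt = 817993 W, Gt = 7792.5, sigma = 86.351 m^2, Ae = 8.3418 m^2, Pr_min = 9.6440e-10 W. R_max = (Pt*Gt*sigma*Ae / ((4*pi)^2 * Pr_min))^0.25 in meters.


R^4 = 817993*7792.5*86.351*8.3418 / ((4*pi)^2 * 9.6440e-10) = 3.014926e+19
R_max = 3.014926e+19^0.25 = 74100 m

74100 m


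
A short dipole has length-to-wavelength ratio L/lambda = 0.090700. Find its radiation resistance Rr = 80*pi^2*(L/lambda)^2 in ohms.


Rr = 80 * pi^2 * (0.090700)^2 = 80 * 9.869604 * 8.226490e-03 = 6.495 ohm

6.495 ohm


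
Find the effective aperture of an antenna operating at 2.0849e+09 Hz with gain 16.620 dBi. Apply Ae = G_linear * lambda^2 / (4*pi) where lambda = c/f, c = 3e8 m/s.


lambda = c / f = 3.0000e+08 / 2.0849e+09 = 0.1438918 m
G_linear = 10^(16.620/10) = 45.91980
Ae = G_linear * lambda^2 / (4*pi) = 45.91980 * 0.1438918^2 / (4*pi) = 0.07566 m^2

0.07566 m^2


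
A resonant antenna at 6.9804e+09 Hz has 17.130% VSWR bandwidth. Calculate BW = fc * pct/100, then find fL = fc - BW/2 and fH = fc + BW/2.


BW = 6.9804e+09 * 17.130/100 = 1.195743e+09 Hz
fL = 6.9804e+09 - 1.195743e+09/2 = 6.383e+09 Hz
fH = 6.9804e+09 + 1.195743e+09/2 = 7.578e+09 Hz

BW=1.196e+09 Hz, fL=6.383e+09 Hz, fH=7.578e+09 Hz


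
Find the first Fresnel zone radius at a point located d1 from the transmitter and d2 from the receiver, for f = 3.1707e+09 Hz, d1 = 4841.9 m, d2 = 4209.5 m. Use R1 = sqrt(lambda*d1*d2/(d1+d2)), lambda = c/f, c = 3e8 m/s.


lambda = c / f = 3.0000e+08 / 3.1707e+09 = 0.09461633 m
R1 = sqrt(0.09461633 * 4841.9 * 4209.5 / (4841.9 + 4209.5)) = 14.60 m

14.60 m


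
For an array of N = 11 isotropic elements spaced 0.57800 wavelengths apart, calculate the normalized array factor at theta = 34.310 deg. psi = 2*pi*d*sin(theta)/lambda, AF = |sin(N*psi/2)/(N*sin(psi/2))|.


psi = 2*pi*0.57800*sin(34.310 deg) = 2.047070 rad
AF = |sin(11*2.047070/2) / (11*sin(2.047070/2))| = 0.1028

0.1028


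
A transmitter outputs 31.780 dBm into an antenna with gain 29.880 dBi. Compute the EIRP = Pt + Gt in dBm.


EIRP = Pt + Gt = 31.780 + 29.880 = 61.66 dBm

61.66 dBm


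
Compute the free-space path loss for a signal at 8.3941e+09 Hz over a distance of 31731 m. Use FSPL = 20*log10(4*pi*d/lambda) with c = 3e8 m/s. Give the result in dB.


lambda = c / f = 3.0000e+08 / 8.3941e+09 = 0.03573939 m
FSPL = 20 * log10(4*pi*31731/0.03573939) = 141.0 dB

141.0 dB


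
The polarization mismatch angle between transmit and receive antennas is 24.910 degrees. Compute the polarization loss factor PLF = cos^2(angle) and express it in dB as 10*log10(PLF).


PLF_linear = cos^2(24.910 deg) = 0.8225955
PLF_dB = 10 * log10(0.8225955) = -0.8481 dB

-0.8481 dB


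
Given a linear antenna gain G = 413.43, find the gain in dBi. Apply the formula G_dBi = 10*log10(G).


G_dBi = 10 * log10(413.43) = 26.16 dBi

26.16 dBi


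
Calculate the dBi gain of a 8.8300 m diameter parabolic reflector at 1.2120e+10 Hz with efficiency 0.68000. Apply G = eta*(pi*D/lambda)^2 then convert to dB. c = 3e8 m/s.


lambda = c / f = 3.0000e+08 / 1.2120e+10 = 0.02475248 m
G_linear = 0.68000 * (pi * 8.8300 / 0.02475248)^2 = 854068.4
G_dBi = 10 * log10(854068.4) = 59.31 dBi

59.31 dBi


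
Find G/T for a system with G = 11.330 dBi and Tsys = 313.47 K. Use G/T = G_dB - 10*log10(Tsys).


G/T = 11.330 - 10*log10(313.47) = 11.330 - 24.96196 = -13.63 dB/K

-13.63 dB/K


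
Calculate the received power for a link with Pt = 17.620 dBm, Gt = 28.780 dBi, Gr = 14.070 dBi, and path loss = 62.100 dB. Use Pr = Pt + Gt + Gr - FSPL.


Pr = 17.620 + 28.780 + 14.070 - 62.100 = -1.63 dBm

-1.63 dBm


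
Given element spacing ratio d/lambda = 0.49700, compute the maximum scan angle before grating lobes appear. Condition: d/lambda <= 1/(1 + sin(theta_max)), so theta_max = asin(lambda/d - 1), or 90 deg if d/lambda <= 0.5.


lambda/d - 1 = 1/0.49700 - 1 = 1.012072 >= 1
d/lambda <= 0.5, so the array can scan to endfire without grating lobes: theta_max = 90 deg

90 deg


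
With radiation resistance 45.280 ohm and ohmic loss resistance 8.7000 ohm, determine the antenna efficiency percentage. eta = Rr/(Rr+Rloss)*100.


eta = 45.280 / (45.280 + 8.7000) * 100 = 83.88%

83.88%


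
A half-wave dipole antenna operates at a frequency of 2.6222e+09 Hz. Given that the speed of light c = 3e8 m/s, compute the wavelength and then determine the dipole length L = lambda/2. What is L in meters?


lambda = c / f = 3.0000e+08 / 2.6222e+09 = 0.1144077 m
L = lambda / 2 = 0.1144077 / 2 = 0.05720 m

0.05720 m


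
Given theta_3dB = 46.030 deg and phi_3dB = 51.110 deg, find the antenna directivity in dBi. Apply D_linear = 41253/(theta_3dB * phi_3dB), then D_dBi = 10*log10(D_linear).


D_linear = 41253 / (46.030 * 51.110) = 17.53512
D_dBi = 10 * log10(17.53512) = 12.44 dBi

12.44 dBi


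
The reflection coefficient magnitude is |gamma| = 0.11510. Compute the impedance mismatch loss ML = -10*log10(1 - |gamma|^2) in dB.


ML = -10 * log10(1 - 0.11510^2) = -10 * log10(0.98675199) = 0.05792 dB

0.05792 dB


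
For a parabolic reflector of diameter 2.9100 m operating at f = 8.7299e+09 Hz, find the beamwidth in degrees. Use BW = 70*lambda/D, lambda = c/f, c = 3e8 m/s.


lambda = c / f = 3.0000e+08 / 8.7299e+09 = 0.03436465 m
BW = 70 * 0.03436465 / 2.9100 = 0.8266 deg

0.8266 deg


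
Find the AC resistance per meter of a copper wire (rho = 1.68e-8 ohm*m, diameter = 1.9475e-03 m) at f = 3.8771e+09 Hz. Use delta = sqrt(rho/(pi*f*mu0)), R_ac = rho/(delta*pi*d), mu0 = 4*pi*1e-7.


delta = sqrt(1.68e-8 / (pi * 3.8771e+09 * 4*pi*1e-7)) = 1.047662e-06 m
R_ac = 1.68e-8 / (1.047662e-06 * pi * 1.9475e-03) = 2.621 ohm/m

2.621 ohm/m


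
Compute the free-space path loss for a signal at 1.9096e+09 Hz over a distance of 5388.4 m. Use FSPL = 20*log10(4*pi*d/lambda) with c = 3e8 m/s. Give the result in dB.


lambda = c / f = 3.0000e+08 / 1.9096e+09 = 0.1571010 m
FSPL = 20 * log10(4*pi*5388.4/0.1571010) = 112.7 dB

112.7 dB


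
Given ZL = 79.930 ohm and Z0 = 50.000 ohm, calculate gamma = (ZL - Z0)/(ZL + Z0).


gamma = (79.930 - 50.000) / (79.930 + 50.000) = 0.2304

0.2304


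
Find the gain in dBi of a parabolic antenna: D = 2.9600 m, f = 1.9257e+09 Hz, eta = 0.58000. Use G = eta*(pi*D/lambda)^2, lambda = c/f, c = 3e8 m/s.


lambda = c / f = 3.0000e+08 / 1.9257e+09 = 0.1557875 m
G_linear = 0.58000 * (pi * 2.9600 / 0.1557875)^2 = 2066.550
G_dBi = 10 * log10(2066.550) = 33.15 dBi

33.15 dBi


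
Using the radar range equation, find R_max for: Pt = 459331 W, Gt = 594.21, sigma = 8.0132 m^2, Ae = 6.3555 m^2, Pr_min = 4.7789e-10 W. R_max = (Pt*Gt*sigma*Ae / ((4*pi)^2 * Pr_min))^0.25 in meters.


R^4 = 459331*594.21*8.0132*6.3555 / ((4*pi)^2 * 4.7789e-10) = 1.841933e+17
R_max = 1.841933e+17^0.25 = 20717 m

20717 m


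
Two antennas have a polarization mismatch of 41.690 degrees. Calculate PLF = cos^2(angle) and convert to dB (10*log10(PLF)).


PLF_linear = cos^2(41.690 deg) = 0.5576419
PLF_dB = 10 * log10(0.5576419) = -2.536 dB

-2.536 dB


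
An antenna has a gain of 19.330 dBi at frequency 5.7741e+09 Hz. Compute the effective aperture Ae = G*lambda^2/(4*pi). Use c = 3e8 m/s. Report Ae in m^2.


lambda = c / f = 3.0000e+08 / 5.7741e+09 = 0.05195615 m
G_linear = 10^(19.330/10) = 85.70378
Ae = G_linear * lambda^2 / (4*pi) = 85.70378 * 0.05195615^2 / (4*pi) = 0.01841 m^2

0.01841 m^2


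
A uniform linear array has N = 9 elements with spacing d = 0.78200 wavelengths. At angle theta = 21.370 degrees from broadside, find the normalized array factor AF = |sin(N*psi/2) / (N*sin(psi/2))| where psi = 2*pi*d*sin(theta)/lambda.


psi = 2*pi*0.78200*sin(21.370 deg) = 1.790409 rad
AF = |sin(9*1.790409/2) / (9*sin(1.790409/2))| = 0.1395

0.1395


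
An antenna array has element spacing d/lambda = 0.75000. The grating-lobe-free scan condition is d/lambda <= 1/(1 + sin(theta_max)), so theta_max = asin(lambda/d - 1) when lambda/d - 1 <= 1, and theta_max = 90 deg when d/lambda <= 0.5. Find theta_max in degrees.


lambda/d - 1 = 1/0.75000 - 1 = 0.3333333
theta_max = asin(0.3333333) = 19.47 deg

19.47 deg
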